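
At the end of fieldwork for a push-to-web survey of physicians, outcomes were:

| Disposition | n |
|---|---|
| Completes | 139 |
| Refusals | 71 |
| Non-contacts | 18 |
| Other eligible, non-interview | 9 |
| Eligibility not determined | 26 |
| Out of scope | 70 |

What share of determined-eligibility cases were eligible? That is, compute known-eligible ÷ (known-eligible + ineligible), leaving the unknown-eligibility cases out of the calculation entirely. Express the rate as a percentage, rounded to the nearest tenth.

Eligible (known): 139 + 71 + 18 + 9 = 237
e = 237 / (237 + 70) = 237 / 307 = 0.7720

77.2%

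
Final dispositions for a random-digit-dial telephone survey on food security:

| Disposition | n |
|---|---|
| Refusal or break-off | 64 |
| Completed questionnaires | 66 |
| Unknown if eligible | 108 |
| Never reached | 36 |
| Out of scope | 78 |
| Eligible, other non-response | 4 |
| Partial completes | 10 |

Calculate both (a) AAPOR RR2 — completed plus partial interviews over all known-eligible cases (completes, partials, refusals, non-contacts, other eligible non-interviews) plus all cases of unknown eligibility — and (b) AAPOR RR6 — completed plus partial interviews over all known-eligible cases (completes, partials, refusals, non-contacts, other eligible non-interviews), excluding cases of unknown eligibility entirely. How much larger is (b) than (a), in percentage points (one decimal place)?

Top: 66 + 10 = 76
Denominator: 66 + 10 + 64 + 36 + 4 + 108 = 288
RR2 = 76 / 288 = 0.2639
Denominator: 66 + 10 + 64 + 36 + 4 = 180
RR6 = 76 / 180 = 0.4222
Difference = 42.22 − 26.39 = 15.83 percentage points

15.8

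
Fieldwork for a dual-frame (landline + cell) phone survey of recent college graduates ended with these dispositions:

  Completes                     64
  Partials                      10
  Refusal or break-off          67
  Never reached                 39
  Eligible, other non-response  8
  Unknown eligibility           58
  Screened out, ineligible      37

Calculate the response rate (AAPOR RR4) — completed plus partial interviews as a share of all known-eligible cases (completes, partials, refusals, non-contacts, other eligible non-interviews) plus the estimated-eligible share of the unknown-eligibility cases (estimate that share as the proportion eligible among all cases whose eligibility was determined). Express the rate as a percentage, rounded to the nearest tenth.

31.3%

Top: 64 + 10 = 74
Eligible (known): 64 + 10 + 67 + 39 + 8 = 188
e = 188 / (188 + 37) = 188 / 225 = 0.8356
Estimated eligible among unknowns: 0.8356 × 58 = 48.46
Denominator: 188 + 48.46 = 236.46
RR4 = 74 / 236.46 = 0.3129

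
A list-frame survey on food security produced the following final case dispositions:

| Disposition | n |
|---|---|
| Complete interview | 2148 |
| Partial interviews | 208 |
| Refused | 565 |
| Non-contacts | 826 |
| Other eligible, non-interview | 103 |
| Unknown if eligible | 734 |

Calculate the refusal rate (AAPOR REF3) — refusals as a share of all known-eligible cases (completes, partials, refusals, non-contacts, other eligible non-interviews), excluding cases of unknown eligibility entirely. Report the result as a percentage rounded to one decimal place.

14.7%

Num = 565
Denominator = 2148 + 208 + 565 + 826 + 103 = 3850
REF3 = 565 / 3850 = 0.1468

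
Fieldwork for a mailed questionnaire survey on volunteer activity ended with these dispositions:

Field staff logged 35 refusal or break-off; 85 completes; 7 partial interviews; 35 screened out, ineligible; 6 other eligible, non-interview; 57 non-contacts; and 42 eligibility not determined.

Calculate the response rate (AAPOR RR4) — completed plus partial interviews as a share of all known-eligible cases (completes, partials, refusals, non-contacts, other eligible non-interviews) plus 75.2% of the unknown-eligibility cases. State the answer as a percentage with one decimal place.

41.5%

Top: 85 + 7 = 92
Eligible (known): 85 + 7 + 35 + 57 + 6 = 190
Estimated eligible among unknowns: 0.7520 × 42 = 31.58
Base: 190 + 31.58 = 221.58
RR4 = 92 / 221.58 = 0.4152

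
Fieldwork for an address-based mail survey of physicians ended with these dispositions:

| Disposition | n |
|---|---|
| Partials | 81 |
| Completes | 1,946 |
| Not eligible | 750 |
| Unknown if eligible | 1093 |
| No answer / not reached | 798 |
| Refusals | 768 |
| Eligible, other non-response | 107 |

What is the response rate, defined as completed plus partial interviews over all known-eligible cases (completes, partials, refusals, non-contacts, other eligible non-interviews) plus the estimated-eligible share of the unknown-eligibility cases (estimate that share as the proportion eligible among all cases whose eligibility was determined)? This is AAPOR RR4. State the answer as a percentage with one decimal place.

Numerator: 1946 + 81 = 2027
Eligible (known): 1946 + 81 + 768 + 798 + 107 = 3700
e = 3700 / (3700 + 750) = 3700 / 4450 = 0.8315
Eligible share of unknowns: 0.8315 × 1093 = 908.83
Denominator: 3700 + 908.83 = 4608.83
RR4 = 2027 / 4608.83 = 0.4398

44.0%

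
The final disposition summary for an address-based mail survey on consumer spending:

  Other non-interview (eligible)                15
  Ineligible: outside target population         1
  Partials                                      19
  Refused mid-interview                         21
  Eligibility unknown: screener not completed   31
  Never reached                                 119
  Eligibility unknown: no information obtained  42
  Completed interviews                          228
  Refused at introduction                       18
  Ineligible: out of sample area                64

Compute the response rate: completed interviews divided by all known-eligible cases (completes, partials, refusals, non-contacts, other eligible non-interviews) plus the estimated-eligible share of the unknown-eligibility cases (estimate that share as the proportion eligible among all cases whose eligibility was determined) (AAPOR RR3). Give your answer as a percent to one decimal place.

47.2%

Refusal or break-off = 18 + 21 = 39
Unknown eligibility = 31 + 42 = 73
Ineligible = 1 + 64 = 65
Numerator: 228
Eligible (known): 228 + 19 + 39 + 119 + 15 = 420
e = 420 / (420 + 65) = 420 / 485 = 0.8660
e × U: 0.8660 × 73 = 63.22
Denom: 420 + 63.22 = 483.22
RR3 = 228 / 483.22 = 0.4718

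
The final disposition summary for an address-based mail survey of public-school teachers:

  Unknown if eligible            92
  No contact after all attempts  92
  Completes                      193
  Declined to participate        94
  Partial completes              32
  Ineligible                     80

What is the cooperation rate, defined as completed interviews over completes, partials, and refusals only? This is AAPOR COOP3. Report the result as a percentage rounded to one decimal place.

60.5%

Numerator → 193
Denominator → 193 + 32 + 94 = 319
COOP3 = 193 / 319 = 0.6050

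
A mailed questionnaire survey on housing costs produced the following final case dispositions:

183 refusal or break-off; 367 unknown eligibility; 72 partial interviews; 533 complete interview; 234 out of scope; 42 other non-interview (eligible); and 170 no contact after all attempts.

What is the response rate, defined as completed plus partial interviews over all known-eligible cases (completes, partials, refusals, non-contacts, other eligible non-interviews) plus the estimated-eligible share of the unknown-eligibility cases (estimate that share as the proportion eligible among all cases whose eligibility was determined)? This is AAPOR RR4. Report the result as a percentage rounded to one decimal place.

Numerator: 533 + 72 = 605
Known eligible: 533 + 72 + 183 + 170 + 42 = 1000
e = 1000 / (1000 + 234) = 1000 / 1234 = 0.8104
e × U: 0.8104 × 367 = 297.42
Denom: 1000 + 297.42 = 1297.42
RR4 = 605 / 1297.42 = 0.4663

46.6%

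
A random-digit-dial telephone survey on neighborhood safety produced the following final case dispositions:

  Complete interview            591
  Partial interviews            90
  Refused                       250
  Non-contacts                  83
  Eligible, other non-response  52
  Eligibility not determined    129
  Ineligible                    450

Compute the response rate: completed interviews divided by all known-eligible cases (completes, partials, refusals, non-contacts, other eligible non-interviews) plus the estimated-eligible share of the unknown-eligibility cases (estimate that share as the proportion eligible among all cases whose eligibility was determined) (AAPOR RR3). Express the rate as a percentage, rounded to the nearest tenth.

Num → 591
Determined eligible → 591 + 90 + 250 + 83 + 52 = 1066
e = 1066 / (1066 + 450) = 1066 / 1516 = 0.7032
e × U → 0.7032 × 129 = 90.71
Base → 1066 + 90.71 = 1156.71
RR3 = 591 / 1156.71 = 0.5109

51.1%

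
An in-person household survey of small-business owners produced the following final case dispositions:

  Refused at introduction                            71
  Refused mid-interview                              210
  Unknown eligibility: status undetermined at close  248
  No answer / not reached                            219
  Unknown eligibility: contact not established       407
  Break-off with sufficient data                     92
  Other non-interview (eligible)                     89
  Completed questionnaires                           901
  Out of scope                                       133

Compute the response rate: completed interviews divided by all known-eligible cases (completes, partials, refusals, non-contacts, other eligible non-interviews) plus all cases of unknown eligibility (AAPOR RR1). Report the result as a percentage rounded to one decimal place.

40.3%

Declined to participate = 71 + 210 = 281
Eligibility not determined = 407 + 248 = 655
Num = 901
Denominator = 901 + 92 + 281 + 219 + 89 + 655 = 2237
RR1 = 901 / 2237 = 0.4028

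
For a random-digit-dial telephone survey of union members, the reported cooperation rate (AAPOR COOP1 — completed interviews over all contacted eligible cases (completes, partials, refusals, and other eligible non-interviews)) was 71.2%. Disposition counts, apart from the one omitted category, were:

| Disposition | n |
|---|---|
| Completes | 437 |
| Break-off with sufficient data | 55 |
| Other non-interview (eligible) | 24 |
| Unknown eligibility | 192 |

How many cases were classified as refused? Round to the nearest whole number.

COOP1 = 437 / D = 0.712
D = 437 / 0.712 = 613.8
Rest of base = 516
refused = 613.8 − 516 ≈ 98

98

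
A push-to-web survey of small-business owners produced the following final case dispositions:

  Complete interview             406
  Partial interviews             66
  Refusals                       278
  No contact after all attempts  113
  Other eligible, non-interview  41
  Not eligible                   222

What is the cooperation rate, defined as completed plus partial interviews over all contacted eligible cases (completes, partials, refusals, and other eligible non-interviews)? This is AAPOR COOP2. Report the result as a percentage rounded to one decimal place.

Num = 406 + 66 = 472
Base = 406 + 66 + 278 + 41 = 791
COOP2 = 472 / 791 = 0.5967

59.7%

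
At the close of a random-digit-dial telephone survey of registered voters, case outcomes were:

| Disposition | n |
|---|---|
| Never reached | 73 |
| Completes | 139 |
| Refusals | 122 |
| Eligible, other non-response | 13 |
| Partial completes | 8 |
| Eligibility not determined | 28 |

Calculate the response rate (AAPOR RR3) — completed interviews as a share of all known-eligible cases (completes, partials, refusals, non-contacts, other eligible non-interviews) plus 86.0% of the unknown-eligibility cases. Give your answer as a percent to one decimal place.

36.7%

Numerator = 139
Eligible (known) = 139 + 8 + 122 + 73 + 13 = 355
e × U = 0.8600 × 28 = 24.08
Base = 355 + 24.08 = 379.08
RR3 = 139 / 379.08 = 0.3667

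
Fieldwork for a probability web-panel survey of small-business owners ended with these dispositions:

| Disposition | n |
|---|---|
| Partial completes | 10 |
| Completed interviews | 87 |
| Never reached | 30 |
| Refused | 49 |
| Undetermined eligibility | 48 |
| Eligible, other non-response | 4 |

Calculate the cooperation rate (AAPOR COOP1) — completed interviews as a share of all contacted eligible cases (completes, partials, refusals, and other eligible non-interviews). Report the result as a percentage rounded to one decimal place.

Top: 87
Denom: 87 + 10 + 49 + 4 = 150
COOP1 = 87 / 150 = 0.5800

58.0%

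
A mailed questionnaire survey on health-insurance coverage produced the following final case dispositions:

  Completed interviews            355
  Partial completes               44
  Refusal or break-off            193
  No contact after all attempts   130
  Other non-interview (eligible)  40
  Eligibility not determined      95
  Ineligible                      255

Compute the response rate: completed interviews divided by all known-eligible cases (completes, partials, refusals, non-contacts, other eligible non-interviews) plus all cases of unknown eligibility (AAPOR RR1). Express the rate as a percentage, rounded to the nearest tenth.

Numerator: 355
Denom: 355 + 44 + 193 + 130 + 40 + 95 = 857
RR1 = 355 / 857 = 0.4142

41.4%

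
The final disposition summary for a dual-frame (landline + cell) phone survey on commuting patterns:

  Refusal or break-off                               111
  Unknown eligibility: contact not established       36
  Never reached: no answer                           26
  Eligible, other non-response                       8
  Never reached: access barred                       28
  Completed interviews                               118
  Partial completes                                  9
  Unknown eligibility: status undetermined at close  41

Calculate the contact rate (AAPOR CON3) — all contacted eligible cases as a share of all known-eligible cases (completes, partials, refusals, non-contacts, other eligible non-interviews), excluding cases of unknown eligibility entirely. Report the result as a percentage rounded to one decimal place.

82.0%

No contact after all attempts = 26 + 28 = 54
Undetermined eligibility = 36 + 41 = 77
Top → 118 + 9 + 111 + 8 = 246
Base → 118 + 9 + 111 + 54 + 8 = 300
CON3 = 246 / 300 = 0.8200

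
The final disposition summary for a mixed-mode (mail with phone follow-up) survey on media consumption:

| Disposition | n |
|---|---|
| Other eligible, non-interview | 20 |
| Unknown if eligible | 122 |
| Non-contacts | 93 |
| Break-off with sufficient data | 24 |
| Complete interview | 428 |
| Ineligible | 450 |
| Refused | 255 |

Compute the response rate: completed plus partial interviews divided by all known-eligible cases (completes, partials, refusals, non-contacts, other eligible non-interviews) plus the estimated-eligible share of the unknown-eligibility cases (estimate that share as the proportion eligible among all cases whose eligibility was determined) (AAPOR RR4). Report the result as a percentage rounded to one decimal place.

50.3%

Num → 428 + 24 = 452
Determined eligible → 428 + 24 + 255 + 93 + 20 = 820
e = 820 / (820 + 450) = 820 / 1270 = 0.6457
e × U → 0.6457 × 122 = 78.78
Denominator → 820 + 78.78 = 898.78
RR4 = 452 / 898.78 = 0.5029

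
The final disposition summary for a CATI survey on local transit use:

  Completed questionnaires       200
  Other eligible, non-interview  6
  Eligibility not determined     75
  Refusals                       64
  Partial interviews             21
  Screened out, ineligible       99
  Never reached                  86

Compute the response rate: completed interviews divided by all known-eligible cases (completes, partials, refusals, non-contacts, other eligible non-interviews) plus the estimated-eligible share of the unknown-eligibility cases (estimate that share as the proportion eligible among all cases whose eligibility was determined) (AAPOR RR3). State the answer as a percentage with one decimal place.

Numerator: 200
Eligible (known): 200 + 21 + 64 + 86 + 6 = 377
e = 377 / (377 + 99) = 377 / 476 = 0.7920
Estimated eligible among unknowns: 0.7920 × 75 = 59.40
Denom: 377 + 59.40 = 436.40
RR3 = 200 / 436.40 = 0.4583

45.8%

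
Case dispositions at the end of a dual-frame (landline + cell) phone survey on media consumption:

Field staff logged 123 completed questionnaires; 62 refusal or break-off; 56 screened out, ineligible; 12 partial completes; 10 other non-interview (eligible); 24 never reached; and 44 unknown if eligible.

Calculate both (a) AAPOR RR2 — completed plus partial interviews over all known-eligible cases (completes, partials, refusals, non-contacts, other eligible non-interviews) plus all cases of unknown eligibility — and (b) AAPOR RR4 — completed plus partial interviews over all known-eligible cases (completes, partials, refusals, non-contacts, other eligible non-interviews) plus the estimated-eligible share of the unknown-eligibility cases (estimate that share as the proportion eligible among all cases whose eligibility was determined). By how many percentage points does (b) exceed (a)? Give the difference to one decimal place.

1.6

Top: 123 + 12 = 135
Denom: 123 + 12 + 62 + 24 + 10 + 44 = 275
RR2 = 135 / 275 = 0.4909
Determined eligible: 123 + 12 + 62 + 24 + 10 = 231
e = 231 / (231 + 56) = 231 / 287 = 0.8049
Estimated eligible among unknowns: 0.8049 × 44 = 35.42
Denom: 231 + 35.42 = 266.42
RR4 = 135 / 266.42 = 0.5067
Difference = 50.67 − 49.09 = 1.58 percentage points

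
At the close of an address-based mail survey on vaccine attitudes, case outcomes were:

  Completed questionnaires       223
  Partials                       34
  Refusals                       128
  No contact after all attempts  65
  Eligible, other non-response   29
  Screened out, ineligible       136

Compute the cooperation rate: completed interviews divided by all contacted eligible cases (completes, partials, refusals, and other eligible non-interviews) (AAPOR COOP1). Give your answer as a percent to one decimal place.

53.9%

Num → 223
Base → 223 + 34 + 128 + 29 = 414
COOP1 = 223 / 414 = 0.5386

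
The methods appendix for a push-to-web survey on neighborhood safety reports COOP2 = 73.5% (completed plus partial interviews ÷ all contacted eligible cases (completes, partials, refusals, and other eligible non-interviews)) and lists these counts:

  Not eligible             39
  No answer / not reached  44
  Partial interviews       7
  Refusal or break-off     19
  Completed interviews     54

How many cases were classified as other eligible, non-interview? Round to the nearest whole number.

Num = 54 + 7 = 61
COOP2 = 61 / D = 0.735
D = 61 / 0.735 = 83.0
Other denominator terms total 80
other eligible, non-interview = 83.0 − 80 ≈ 3

3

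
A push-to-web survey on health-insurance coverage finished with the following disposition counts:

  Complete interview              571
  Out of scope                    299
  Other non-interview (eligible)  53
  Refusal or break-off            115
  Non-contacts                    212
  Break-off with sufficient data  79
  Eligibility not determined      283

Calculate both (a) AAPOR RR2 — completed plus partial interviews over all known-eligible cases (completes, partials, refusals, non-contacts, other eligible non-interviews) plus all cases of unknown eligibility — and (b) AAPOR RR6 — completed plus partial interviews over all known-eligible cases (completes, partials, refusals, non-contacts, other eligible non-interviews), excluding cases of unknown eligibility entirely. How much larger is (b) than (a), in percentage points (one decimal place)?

Top → 571 + 79 = 650
Base → 571 + 79 + 115 + 212 + 53 + 283 = 1313
RR2 = 650 / 1313 = 0.4950
Base → 571 + 79 + 115 + 212 + 53 = 1030
RR6 = 650 / 1030 = 0.6311
Difference = 63.11 − 49.50 = 13.61 percentage points

13.6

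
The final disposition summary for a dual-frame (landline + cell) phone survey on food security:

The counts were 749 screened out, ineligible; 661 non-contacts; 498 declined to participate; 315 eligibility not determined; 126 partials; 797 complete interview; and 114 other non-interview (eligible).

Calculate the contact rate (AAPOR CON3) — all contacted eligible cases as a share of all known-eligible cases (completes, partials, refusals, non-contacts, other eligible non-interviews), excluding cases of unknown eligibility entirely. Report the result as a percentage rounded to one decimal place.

69.9%

Top → 797 + 126 + 498 + 114 = 1535
Denom → 797 + 126 + 498 + 661 + 114 = 2196
CON3 = 1535 / 2196 = 0.6990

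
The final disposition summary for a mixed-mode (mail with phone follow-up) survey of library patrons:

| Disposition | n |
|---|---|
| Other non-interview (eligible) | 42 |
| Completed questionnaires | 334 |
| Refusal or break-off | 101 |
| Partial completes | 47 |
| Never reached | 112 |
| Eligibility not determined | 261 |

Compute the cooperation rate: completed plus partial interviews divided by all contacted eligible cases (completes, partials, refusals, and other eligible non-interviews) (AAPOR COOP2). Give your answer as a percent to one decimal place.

72.7%

Top: 334 + 47 = 381
Base: 334 + 47 + 101 + 42 = 524
COOP2 = 381 / 524 = 0.7271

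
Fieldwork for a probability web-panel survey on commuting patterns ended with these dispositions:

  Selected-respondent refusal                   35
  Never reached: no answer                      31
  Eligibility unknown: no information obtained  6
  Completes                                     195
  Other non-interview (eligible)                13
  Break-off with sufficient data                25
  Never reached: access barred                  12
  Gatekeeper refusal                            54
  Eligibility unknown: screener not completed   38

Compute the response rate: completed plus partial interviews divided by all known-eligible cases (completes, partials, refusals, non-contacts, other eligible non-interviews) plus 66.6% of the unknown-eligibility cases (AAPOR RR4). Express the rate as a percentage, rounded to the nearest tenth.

Refusals = 54 + 35 = 89
Non-contacts = 31 + 12 = 43
Unknown eligibility = 38 + 6 = 44
Numerator = 195 + 25 = 220
Known eligible = 195 + 25 + 89 + 43 + 13 = 365
Estimated eligible among unknowns = 0.6660 × 44 = 29.30
Denominator = 365 + 29.30 = 394.30
RR4 = 220 / 394.30 = 0.5580

55.8%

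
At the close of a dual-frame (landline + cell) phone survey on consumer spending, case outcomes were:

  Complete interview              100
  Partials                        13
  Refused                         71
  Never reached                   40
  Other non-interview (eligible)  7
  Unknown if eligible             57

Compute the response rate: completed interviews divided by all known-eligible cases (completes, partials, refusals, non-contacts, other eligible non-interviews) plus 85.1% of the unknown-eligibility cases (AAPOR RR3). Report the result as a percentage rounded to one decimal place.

35.8%

Numerator → 100
Eligible (known) → 100 + 13 + 71 + 40 + 7 = 231
Estimated eligible among unknowns → 0.8510 × 57 = 48.51
Base → 231 + 48.51 = 279.51
RR3 = 100 / 279.51 = 0.3578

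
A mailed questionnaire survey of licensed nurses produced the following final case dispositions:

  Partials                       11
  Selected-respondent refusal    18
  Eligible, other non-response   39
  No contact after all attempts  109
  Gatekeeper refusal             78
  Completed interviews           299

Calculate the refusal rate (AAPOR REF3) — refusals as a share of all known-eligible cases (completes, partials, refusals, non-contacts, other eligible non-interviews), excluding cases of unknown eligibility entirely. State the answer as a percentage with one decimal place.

17.3%

Refused = 78 + 18 = 96
Numerator → 96
Denominator → 299 + 11 + 96 + 109 + 39 = 554
REF3 = 96 / 554 = 0.1733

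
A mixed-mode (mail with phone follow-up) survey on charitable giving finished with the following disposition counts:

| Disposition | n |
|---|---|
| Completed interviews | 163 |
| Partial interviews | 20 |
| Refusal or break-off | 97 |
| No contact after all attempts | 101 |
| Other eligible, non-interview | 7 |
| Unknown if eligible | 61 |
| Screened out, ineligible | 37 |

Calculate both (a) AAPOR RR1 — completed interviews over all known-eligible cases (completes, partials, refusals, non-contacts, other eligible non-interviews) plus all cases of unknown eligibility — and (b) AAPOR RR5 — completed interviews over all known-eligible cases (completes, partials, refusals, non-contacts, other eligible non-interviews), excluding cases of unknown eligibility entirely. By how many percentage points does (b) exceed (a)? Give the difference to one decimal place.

5.7

Top → 163
Denominator → 163 + 20 + 97 + 101 + 7 + 61 = 449
RR1 = 163 / 449 = 0.3630
Denominator → 163 + 20 + 97 + 101 + 7 = 388
RR5 = 163 / 388 = 0.4201
Difference = 42.01 − 36.30 = 5.71 percentage points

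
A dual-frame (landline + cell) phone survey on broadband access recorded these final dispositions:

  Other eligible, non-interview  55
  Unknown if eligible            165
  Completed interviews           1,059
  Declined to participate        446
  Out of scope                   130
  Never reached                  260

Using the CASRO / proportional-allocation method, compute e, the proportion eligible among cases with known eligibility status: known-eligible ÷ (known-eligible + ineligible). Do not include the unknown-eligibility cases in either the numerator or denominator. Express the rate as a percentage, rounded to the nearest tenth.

Determined eligible: 1059 + 446 + 260 + 55 = 1820
e = 1820 / (1820 + 130) = 1820 / 1950 = 0.9333

93.3%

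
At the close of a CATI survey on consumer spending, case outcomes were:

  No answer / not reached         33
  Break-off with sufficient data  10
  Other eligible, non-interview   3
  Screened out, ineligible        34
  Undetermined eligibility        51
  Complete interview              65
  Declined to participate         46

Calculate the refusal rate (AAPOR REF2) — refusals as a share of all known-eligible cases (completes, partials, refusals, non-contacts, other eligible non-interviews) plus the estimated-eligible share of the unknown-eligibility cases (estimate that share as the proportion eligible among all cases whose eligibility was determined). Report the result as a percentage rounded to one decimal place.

23.1%

Num = 46
Known eligible = 65 + 10 + 46 + 33 + 3 = 157
e = 157 / (157 + 34) = 157 / 191 = 0.8220
Eligible share of unknowns = 0.8220 × 51 = 41.92
Base = 157 + 41.92 = 198.92
REF2 = 46 / 198.92 = 0.2312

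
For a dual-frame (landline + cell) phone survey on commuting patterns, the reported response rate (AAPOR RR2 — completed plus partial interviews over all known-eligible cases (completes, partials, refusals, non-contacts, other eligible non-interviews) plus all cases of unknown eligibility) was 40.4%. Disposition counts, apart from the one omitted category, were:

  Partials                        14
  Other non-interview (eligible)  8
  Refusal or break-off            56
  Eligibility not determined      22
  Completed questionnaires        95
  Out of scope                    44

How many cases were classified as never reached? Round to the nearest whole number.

Num: 95 + 14 = 109
RR2 = 109 / D = 0.404
D = 109 / 0.404 = 269.8
Other denominator terms total 195
never reached = 269.8 − 195 ≈ 75

75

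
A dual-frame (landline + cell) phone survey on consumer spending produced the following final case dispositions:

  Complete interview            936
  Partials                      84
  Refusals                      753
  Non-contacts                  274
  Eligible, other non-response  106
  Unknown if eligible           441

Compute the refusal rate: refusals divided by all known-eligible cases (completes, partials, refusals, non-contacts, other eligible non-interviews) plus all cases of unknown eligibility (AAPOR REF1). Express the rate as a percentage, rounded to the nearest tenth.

29.0%

Numerator = 753
Denominator = 936 + 84 + 753 + 274 + 106 + 441 = 2594
REF1 = 753 / 2594 = 0.2903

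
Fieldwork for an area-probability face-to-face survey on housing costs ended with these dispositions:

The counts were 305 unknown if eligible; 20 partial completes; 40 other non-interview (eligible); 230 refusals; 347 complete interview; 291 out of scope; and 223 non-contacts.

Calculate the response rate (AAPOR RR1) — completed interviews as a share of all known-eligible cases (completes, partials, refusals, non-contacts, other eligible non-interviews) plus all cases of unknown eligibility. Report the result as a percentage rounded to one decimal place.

29.8%

Top → 347
Base → 347 + 20 + 230 + 223 + 40 + 305 = 1165
RR1 = 347 / 1165 = 0.2979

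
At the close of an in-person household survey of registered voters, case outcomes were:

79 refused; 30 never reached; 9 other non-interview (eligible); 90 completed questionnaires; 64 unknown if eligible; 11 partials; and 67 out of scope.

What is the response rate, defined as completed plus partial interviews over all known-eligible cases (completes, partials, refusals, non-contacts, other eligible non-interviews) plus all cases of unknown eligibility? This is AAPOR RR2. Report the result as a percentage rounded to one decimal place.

Numerator: 90 + 11 = 101
Denom: 90 + 11 + 79 + 30 + 9 + 64 = 283
RR2 = 101 / 283 = 0.3569

35.7%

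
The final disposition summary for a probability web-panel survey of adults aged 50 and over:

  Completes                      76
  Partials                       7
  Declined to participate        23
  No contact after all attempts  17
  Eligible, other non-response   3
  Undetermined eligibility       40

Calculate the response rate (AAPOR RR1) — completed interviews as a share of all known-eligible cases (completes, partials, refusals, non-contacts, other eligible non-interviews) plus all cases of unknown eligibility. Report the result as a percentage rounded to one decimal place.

45.8%

Top = 76
Denominator = 76 + 7 + 23 + 17 + 3 + 40 = 166
RR1 = 76 / 166 = 0.4578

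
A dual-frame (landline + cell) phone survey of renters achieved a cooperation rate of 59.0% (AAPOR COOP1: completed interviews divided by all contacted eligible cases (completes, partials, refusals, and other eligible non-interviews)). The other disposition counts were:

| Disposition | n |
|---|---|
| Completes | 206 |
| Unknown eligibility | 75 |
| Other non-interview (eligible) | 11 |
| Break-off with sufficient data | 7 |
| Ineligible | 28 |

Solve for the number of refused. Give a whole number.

125

COOP1 = 206 / D = 0.590
D = 206 / 0.590 = 349.2
Other denominator terms total 224
refused = 349.2 − 224 ≈ 125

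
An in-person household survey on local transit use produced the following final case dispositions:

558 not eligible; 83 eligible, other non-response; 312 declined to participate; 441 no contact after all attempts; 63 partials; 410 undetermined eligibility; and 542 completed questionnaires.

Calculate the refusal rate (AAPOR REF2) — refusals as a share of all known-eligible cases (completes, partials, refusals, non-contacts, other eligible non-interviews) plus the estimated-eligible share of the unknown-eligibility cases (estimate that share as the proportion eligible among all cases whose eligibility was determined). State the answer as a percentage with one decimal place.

18.0%

Top: 312
Eligible (known): 542 + 63 + 312 + 441 + 83 = 1441
e = 1441 / (1441 + 558) = 1441 / 1999 = 0.7209
Eligible share of unknowns: 0.7209 × 410 = 295.57
Denom: 1441 + 295.57 = 1736.57
REF2 = 312 / 1736.57 = 0.1797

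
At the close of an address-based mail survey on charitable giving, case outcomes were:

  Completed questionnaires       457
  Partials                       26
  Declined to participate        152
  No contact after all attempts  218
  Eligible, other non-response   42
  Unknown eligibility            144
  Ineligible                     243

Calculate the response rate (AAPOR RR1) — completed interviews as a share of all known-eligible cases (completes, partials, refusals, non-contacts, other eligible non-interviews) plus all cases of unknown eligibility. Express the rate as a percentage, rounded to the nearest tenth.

Numerator = 457
Base = 457 + 26 + 152 + 218 + 42 + 144 = 1039
RR1 = 457 / 1039 = 0.4398

44.0%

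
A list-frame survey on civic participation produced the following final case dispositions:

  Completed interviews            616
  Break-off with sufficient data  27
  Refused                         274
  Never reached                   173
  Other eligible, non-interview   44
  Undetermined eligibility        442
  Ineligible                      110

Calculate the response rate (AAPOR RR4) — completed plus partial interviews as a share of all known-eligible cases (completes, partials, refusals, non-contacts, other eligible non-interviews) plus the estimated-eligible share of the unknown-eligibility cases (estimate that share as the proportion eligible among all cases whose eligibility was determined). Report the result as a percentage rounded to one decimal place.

Numerator → 616 + 27 = 643
Known eligible → 616 + 27 + 274 + 173 + 44 = 1134
e = 1134 / (1134 + 110) = 1134 / 1244 = 0.9116
Eligible share of unknowns → 0.9116 × 442 = 402.93
Base → 1134 + 402.93 = 1536.93
RR4 = 643 / 1536.93 = 0.4184

41.8%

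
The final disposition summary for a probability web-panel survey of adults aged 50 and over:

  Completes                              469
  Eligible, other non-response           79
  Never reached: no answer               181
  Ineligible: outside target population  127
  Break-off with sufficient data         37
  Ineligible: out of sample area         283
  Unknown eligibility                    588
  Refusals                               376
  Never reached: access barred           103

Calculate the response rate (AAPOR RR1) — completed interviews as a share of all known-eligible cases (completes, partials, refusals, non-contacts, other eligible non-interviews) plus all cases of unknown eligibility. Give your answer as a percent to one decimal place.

25.6%

No contact after all attempts = 181 + 103 = 284
Screened out, ineligible = 127 + 283 = 410
Num = 469
Denom = 469 + 37 + 376 + 284 + 79 + 588 = 1833
RR1 = 469 / 1833 = 0.2559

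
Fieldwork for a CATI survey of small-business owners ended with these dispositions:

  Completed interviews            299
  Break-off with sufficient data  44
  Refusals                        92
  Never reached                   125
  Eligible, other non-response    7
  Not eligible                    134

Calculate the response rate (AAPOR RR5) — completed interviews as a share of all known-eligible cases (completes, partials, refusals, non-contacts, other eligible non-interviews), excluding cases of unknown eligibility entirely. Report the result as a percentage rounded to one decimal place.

Top → 299
Denominator → 299 + 44 + 92 + 125 + 7 = 567
RR5 = 299 / 567 = 0.5273

52.7%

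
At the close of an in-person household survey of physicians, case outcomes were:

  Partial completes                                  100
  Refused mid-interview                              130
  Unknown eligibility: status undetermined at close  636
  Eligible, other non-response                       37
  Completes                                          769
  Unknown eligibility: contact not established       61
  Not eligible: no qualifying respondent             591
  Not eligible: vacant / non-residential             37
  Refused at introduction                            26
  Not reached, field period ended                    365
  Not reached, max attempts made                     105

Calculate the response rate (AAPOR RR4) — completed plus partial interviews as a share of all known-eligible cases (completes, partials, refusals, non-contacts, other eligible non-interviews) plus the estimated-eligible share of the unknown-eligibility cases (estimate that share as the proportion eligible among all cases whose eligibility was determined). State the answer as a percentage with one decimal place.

42.9%

Declined to participate = 26 + 130 = 156
Never reached = 365 + 105 = 470
Undetermined eligibility = 61 + 636 = 697
Ineligible = 591 + 37 = 628
Num → 769 + 100 = 869
Eligible (known) → 769 + 100 + 156 + 470 + 37 = 1532
e = 1532 / (1532 + 628) = 1532 / 2160 = 0.7093
Estimated eligible among unknowns → 0.7093 × 697 = 494.38
Base → 1532 + 494.38 = 2026.38
RR4 = 869 / 2026.38 = 0.4288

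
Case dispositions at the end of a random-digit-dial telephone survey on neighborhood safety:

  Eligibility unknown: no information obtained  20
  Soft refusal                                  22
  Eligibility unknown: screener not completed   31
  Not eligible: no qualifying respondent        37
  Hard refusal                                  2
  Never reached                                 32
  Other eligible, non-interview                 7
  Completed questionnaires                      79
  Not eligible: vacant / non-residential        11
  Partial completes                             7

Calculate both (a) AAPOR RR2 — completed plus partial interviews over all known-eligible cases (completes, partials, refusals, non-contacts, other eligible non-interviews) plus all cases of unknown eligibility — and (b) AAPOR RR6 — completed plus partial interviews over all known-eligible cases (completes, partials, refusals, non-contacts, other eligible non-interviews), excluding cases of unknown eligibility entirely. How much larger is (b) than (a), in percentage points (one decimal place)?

14.7

Refusal or break-off = 2 + 22 = 24
Undetermined eligibility = 31 + 20 = 51
Out of scope = 37 + 11 = 48
Numerator = 79 + 7 = 86
Denom = 79 + 7 + 24 + 32 + 7 + 51 = 200
RR2 = 86 / 200 = 0.4300
Denom = 79 + 7 + 24 + 32 + 7 = 149
RR6 = 86 / 149 = 0.5772
Difference = 57.72 − 43.00 = 14.72 percentage points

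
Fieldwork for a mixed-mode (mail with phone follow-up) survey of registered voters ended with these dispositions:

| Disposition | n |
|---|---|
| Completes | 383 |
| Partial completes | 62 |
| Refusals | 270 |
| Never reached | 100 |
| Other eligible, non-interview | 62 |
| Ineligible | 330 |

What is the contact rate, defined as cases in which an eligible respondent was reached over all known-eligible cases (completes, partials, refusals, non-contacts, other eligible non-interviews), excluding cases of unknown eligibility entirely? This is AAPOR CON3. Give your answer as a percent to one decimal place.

Numerator → 383 + 62 + 270 + 62 = 777
Denominator → 383 + 62 + 270 + 100 + 62 = 877
CON3 = 777 / 877 = 0.8860

88.6%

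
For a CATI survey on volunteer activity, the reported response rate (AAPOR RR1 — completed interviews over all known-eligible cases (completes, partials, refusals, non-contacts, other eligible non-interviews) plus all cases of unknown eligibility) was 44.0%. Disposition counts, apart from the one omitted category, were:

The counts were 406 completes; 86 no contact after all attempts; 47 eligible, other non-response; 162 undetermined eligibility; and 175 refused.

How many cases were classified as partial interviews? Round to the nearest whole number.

47

RR1 = 406 / D = 0.440
D = 406 / 0.440 = 922.7
Remaining denominator categories sum to 876
partial interviews = 922.7 − 876 ≈ 47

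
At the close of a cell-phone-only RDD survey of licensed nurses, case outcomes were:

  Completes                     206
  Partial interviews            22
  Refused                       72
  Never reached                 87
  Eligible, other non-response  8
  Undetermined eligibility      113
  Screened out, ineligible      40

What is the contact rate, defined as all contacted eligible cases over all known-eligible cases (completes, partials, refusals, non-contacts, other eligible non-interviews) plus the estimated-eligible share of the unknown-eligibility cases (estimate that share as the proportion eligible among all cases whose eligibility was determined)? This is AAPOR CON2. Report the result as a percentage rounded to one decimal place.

61.9%

Top: 206 + 22 + 72 + 8 = 308
Known eligible: 206 + 22 + 72 + 87 + 8 = 395
e = 395 / (395 + 40) = 395 / 435 = 0.9080
Estimated eligible among unknowns: 0.9080 × 113 = 102.60
Base: 395 + 102.60 = 497.60
CON2 = 308 / 497.60 = 0.6190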